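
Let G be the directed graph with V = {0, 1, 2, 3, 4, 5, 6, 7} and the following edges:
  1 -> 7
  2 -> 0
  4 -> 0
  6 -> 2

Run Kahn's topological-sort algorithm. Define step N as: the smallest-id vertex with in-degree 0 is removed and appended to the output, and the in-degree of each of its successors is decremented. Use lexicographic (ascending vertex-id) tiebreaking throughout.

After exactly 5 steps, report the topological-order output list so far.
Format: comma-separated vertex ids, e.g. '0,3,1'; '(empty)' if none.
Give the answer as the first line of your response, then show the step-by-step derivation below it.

1,3,4,5,6

step 1: output 1; order=[1]; indeg=(2,0,1,0,0,0,0,0)
step 2: output 3; order=[1,3]; indeg=(2,0,1,0,0,0,0,0)
step 3: output 4; order=[1,3,4]; indeg=(1,0,1,0,0,0,0,0)
step 4: output 5; order=[1,3,4,5]; indeg=(1,0,1,0,0,0,0,0)
step 5: output 6; order=[1,3,4,5,6]; indeg=(1,0,0,0,0,0,0,0)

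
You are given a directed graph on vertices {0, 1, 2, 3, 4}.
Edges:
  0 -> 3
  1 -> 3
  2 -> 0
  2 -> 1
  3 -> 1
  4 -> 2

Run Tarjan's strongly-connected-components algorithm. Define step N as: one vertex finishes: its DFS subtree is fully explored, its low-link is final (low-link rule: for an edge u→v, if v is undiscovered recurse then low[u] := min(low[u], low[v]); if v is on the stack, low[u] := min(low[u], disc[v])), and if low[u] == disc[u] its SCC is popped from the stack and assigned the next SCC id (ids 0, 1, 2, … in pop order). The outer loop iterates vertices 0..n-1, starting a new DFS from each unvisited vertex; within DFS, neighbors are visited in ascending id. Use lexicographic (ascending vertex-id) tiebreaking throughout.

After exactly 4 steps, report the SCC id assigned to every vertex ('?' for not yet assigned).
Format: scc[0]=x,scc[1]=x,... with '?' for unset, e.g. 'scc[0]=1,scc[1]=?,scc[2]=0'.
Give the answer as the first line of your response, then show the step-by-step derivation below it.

scc[0]=1,scc[1]=0,scc[2]=2,scc[3]=0,scc[4]=?

step 1: low=(low[0]=0,low[1]=1,low[2]=?,low[3]=1,low[4]=?); scc=(scc[0]=?,scc[1]=?,scc[2]=?,scc[3]=?,scc[4]=?)
step 2: low=(low[0]=0,low[1]=1,low[2]=?,low[3]=1,low[4]=?); scc=(scc[0]=?,scc[1]=0,scc[2]=?,scc[3]=0,scc[4]=?)
step 3: low=(low[0]=0,low[1]=1,low[2]=?,low[3]=1,low[4]=?); scc=(scc[0]=1,scc[1]=0,scc[2]=?,scc[3]=0,scc[4]=?)
step 4: low=(low[0]=0,low[1]=1,low[2]=3,low[3]=1,low[4]=?); scc=(scc[0]=1,scc[1]=0,scc[2]=2,scc[3]=0,scc[4]=?)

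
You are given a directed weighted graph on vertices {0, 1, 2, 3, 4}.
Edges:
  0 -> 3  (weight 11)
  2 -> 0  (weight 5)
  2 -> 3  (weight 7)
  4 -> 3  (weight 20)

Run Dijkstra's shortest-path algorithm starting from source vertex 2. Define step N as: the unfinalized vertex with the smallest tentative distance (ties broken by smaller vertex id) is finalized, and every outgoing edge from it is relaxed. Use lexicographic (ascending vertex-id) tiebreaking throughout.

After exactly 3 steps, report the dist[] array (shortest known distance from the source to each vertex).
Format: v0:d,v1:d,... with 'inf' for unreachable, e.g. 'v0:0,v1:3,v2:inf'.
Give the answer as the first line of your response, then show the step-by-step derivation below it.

v0:5,v1:inf,v2:0,v3:7,v4:inf

step 1: dist = v0:5,v1:inf,v2:0,v3:7,v4:inf
step 2: dist = v0:5,v1:inf,v2:0,v3:7,v4:inf
step 3: dist = v0:5,v1:inf,v2:0,v3:7,v4:inf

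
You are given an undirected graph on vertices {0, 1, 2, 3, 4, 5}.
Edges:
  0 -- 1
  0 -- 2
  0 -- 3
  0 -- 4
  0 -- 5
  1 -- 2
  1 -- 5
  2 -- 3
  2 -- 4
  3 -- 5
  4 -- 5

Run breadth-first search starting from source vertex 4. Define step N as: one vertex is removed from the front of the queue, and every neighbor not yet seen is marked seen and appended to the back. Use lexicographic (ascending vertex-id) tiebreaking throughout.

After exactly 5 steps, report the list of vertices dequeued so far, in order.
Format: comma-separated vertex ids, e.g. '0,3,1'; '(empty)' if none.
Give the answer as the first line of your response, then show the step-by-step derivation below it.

4,0,2,5,1

step 1: dequeue 4; queue=[0,2,5]; order=4
step 2: dequeue 0; queue=[2,5,1,3]; order=4,0
step 3: dequeue 2; queue=[5,1,3]; order=4,0,2
step 4: dequeue 5; queue=[1,3]; order=4,0,2,5
step 5: dequeue 1; queue=[3]; order=4,0,2,5,1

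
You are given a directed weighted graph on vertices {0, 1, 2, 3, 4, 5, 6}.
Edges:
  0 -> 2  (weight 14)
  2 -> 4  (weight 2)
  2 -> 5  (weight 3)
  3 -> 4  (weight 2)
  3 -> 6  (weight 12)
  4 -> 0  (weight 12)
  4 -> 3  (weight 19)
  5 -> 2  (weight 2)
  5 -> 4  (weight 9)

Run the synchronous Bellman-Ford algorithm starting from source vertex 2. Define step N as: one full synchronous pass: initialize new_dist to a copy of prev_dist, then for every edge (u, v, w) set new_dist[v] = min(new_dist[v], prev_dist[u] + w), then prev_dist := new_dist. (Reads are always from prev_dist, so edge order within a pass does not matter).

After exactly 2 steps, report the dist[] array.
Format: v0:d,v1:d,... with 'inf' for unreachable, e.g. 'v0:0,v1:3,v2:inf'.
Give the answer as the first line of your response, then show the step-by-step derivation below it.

v0:14,v1:inf,v2:0,v3:21,v4:2,v5:3,v6:inf

step 1: dist = v0:inf,v1:inf,v2:0,v3:inf,v4:2,v5:3,v6:inf
step 2: dist = v0:14,v1:inf,v2:0,v3:21,v4:2,v5:3,v6:inf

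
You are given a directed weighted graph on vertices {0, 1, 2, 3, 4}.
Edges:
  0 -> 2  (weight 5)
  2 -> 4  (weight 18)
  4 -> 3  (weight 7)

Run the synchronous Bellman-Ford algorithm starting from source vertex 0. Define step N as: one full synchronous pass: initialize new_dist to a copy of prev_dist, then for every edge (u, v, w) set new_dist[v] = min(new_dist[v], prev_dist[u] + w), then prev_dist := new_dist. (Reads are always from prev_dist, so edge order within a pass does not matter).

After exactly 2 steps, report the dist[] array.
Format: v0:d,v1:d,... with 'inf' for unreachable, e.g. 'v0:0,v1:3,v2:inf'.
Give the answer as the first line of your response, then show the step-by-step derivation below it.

v0:0,v1:inf,v2:5,v3:inf,v4:23

step 1: dist = v0:0,v1:inf,v2:5,v3:inf,v4:inf
step 2: dist = v0:0,v1:inf,v2:5,v3:inf,v4:23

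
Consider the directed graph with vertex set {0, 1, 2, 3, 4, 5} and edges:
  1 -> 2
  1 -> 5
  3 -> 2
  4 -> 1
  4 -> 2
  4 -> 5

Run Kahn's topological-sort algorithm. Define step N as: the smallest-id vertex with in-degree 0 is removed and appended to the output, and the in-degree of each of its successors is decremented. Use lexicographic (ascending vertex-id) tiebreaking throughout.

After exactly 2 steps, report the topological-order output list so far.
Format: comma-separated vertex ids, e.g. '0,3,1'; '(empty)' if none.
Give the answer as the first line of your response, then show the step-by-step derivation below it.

0,3

step 1: output 0; order=[0]; indeg=(0,1,3,0,0,2)
step 2: output 3; order=[0,3]; indeg=(0,1,2,0,0,2)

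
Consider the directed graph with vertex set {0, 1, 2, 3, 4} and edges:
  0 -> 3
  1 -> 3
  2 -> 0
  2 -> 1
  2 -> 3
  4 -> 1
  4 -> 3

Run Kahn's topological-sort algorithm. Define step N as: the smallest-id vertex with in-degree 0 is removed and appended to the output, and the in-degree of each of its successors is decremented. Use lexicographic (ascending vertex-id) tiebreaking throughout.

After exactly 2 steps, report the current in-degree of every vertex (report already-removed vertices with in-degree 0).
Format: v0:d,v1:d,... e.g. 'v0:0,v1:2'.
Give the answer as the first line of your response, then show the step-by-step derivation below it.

v0:0,v1:1,v2:0,v3:2,v4:0

step 1: output 2; order=[2]; indeg=(0,1,0,3,0)
step 2: output 0; order=[2,0]; indeg=(0,1,0,2,0)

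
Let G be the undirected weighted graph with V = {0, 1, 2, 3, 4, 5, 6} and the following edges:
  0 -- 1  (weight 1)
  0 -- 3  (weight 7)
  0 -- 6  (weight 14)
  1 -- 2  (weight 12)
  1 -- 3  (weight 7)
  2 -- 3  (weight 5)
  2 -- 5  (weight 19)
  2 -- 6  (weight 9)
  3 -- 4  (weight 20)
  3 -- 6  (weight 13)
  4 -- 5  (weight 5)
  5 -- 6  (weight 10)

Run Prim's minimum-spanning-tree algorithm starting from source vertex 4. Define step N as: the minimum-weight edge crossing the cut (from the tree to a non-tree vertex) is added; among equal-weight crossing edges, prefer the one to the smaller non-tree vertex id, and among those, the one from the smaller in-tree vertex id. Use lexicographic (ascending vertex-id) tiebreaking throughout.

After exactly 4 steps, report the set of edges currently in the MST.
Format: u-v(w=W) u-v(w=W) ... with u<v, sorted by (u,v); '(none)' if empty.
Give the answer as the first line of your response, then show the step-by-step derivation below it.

2-3(w=5) 2-6(w=9) 4-5(w=5) 5-6(w=10)

step 1: add edge 4-5 (w=5); MST = {4-5(w=5)}
step 2: add edge 5-6 (w=10); MST = {4-5(w=5) 5-6(w=10)}
step 3: add edge 2-6 (w=9); MST = {2-6(w=9) 4-5(w=5) 5-6(w=10)}
step 4: add edge 2-3 (w=5); MST = {2-3(w=5) 2-6(w=9) 4-5(w=5) 5-6(w=10)}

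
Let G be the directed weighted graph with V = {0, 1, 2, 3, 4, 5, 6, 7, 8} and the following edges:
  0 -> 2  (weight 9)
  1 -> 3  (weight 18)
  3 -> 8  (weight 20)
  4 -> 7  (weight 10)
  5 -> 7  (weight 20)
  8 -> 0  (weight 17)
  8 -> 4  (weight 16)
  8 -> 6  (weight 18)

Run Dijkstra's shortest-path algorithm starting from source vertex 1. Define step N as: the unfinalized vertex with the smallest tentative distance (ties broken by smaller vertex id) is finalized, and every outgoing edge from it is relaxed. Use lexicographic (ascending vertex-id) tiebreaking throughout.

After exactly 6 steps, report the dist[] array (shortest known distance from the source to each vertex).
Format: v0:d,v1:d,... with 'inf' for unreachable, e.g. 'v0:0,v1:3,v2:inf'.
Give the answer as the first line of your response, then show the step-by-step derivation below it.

v0:55,v1:0,v2:64,v3:18,v4:54,v5:inf,v6:56,v7:64,v8:38

step 1: dist = v0:inf,v1:0,v2:inf,v3:18,v4:inf,v5:inf,v6:inf,v7:inf,v8:inf
step 2: dist = v0:inf,v1:0,v2:inf,v3:18,v4:inf,v5:inf,v6:inf,v7:inf,v8:38
step 3: dist = v0:55,v1:0,v2:inf,v3:18,v4:54,v5:inf,v6:56,v7:inf,v8:38
step 4: dist = v0:55,v1:0,v2:inf,v3:18,v4:54,v5:inf,v6:56,v7:64,v8:38
step 5: dist = v0:55,v1:0,v2:64,v3:18,v4:54,v5:inf,v6:56,v7:64,v8:38
step 6: dist = v0:55,v1:0,v2:64,v3:18,v4:54,v5:inf,v6:56,v7:64,v8:38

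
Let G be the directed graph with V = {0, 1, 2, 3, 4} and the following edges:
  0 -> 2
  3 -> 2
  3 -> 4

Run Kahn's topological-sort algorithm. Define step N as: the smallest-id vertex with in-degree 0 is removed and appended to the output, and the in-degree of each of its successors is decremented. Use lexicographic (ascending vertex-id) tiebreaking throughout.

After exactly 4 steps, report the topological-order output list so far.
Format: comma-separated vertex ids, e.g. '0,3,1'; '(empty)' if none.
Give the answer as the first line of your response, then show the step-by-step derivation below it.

0,1,3,2

step 1: output 0; order=[0]; indeg=(0,0,1,0,1)
step 2: output 1; order=[0,1]; indeg=(0,0,1,0,1)
step 3: output 3; order=[0,1,3]; indeg=(0,0,0,0,0)
step 4: output 2; order=[0,1,3,2]; indeg=(0,0,0,0,0)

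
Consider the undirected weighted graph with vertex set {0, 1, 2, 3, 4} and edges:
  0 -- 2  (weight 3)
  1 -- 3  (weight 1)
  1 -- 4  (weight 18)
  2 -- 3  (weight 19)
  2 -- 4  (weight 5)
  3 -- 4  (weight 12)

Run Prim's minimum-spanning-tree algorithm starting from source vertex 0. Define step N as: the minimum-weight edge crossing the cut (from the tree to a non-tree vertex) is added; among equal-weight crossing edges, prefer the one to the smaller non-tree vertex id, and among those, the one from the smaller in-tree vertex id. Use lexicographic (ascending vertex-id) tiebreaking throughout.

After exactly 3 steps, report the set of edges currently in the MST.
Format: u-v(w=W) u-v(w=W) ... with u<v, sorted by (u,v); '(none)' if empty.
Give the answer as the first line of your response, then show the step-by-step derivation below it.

0-2(w=3) 2-4(w=5) 3-4(w=12)

step 1: add edge 0-2 (w=3); MST = {0-2(w=3)}
step 2: add edge 2-4 (w=5); MST = {0-2(w=3) 2-4(w=5)}
step 3: add edge 3-4 (w=12); MST = {0-2(w=3) 2-4(w=5) 3-4(w=12)}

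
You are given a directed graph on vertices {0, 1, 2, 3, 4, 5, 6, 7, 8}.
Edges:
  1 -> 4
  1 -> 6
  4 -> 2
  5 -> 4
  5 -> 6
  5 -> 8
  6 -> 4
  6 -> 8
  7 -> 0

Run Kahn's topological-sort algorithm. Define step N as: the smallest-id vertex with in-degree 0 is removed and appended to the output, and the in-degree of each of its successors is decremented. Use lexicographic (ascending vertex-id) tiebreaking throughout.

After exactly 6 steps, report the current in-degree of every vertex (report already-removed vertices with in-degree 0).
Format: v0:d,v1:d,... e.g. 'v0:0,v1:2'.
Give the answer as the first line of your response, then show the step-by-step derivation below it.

v0:1,v1:0,v2:0,v3:0,v4:0,v5:0,v6:0,v7:0,v8:0

step 1: output 1; order=[1]; indeg=(1,0,1,0,2,0,1,0,2)
step 2: output 3; order=[1,3]; indeg=(1,0,1,0,2,0,1,0,2)
step 3: output 5; order=[1,3,5]; indeg=(1,0,1,0,1,0,0,0,1)
step 4: output 6; order=[1,3,5,6]; indeg=(1,0,1,0,0,0,0,0,0)
step 5: output 4; order=[1,3,5,6,4]; indeg=(1,0,0,0,0,0,0,0,0)
step 6: output 2; order=[1,3,5,6,4,2]; indeg=(1,0,0,0,0,0,0,0,0)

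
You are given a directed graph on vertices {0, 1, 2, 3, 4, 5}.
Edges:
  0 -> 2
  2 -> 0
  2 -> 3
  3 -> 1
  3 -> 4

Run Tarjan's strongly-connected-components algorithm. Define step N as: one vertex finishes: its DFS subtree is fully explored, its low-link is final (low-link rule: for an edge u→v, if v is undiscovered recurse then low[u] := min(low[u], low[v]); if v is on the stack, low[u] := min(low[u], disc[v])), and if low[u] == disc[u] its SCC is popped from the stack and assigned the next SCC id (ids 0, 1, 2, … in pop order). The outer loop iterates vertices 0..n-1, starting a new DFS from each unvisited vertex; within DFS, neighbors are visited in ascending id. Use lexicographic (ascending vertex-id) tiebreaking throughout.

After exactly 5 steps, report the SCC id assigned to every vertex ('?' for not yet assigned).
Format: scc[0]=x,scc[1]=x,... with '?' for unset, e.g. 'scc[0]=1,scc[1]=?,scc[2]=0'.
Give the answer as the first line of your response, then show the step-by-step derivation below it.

scc[0]=3,scc[1]=0,scc[2]=3,scc[3]=2,scc[4]=1,scc[5]=?

step 1: low=(low[0]=0,low[1]=3,low[2]=0,low[3]=2,low[4]=?,low[5]=?); scc=(scc[0]=?,scc[1]=0,scc[2]=?,scc[3]=?,scc[4]=?,scc[5]=?)
step 2: low=(low[0]=0,low[1]=3,low[2]=0,low[3]=2,low[4]=4,low[5]=?); scc=(scc[0]=?,scc[1]=0,scc[2]=?,scc[3]=?,scc[4]=1,scc[5]=?)
step 3: low=(low[0]=0,low[1]=3,low[2]=0,low[3]=2,low[4]=4,low[5]=?); scc=(scc[0]=?,scc[1]=0,scc[2]=?,scc[3]=2,scc[4]=1,scc[5]=?)
step 4: low=(low[0]=0,low[1]=3,low[2]=0,low[3]=2,low[4]=4,low[5]=?); scc=(scc[0]=?,scc[1]=0,scc[2]=?,scc[3]=2,scc[4]=1,scc[5]=?)
step 5: low=(low[0]=0,low[1]=3,low[2]=0,low[3]=2,low[4]=4,low[5]=?); scc=(scc[0]=3,scc[1]=0,scc[2]=3,scc[3]=2,scc[4]=1,scc[5]=?)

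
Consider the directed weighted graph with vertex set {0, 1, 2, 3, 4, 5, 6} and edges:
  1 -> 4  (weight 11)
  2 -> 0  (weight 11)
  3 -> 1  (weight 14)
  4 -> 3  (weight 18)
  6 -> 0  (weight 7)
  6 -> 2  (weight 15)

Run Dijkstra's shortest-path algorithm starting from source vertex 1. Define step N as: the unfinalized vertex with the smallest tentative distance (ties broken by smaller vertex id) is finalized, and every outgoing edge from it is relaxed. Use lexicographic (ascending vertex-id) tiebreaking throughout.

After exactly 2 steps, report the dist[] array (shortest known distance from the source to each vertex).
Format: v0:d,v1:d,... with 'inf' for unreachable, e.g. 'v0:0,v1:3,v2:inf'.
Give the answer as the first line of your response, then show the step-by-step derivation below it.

v0:inf,v1:0,v2:inf,v3:29,v4:11,v5:inf,v6:inf

step 1: dist = v0:inf,v1:0,v2:inf,v3:inf,v4:11,v5:inf,v6:inf
step 2: dist = v0:inf,v1:0,v2:inf,v3:29,v4:11,v5:inf,v6:inf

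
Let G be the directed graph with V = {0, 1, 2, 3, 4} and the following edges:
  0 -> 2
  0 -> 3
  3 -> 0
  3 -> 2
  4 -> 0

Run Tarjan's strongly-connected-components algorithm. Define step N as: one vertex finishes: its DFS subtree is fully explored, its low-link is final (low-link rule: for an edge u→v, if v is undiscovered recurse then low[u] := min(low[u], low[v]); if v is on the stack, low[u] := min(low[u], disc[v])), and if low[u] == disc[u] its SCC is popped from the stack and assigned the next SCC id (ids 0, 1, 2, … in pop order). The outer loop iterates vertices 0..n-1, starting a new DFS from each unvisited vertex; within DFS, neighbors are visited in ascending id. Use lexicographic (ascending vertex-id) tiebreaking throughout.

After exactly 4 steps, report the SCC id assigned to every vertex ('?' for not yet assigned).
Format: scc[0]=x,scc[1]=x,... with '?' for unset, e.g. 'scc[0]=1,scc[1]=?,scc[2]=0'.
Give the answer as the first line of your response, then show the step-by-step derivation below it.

scc[0]=1,scc[1]=2,scc[2]=0,scc[3]=1,scc[4]=?

step 1: low=(low[0]=0,low[1]=?,low[2]=1,low[3]=?,low[4]=?); scc=(scc[0]=?,scc[1]=?,scc[2]=0,scc[3]=?,scc[4]=?)
step 2: low=(low[0]=0,low[1]=?,low[2]=1,low[3]=0,low[4]=?); scc=(scc[0]=?,scc[1]=?,scc[2]=0,scc[3]=?,scc[4]=?)
step 3: low=(low[0]=0,low[1]=?,low[2]=1,low[3]=0,low[4]=?); scc=(scc[0]=1,scc[1]=?,scc[2]=0,scc[3]=1,scc[4]=?)
step 4: low=(low[0]=0,low[1]=3,low[2]=1,low[3]=0,low[4]=?); scc=(scc[0]=1,scc[1]=2,scc[2]=0,scc[3]=1,scc[4]=?)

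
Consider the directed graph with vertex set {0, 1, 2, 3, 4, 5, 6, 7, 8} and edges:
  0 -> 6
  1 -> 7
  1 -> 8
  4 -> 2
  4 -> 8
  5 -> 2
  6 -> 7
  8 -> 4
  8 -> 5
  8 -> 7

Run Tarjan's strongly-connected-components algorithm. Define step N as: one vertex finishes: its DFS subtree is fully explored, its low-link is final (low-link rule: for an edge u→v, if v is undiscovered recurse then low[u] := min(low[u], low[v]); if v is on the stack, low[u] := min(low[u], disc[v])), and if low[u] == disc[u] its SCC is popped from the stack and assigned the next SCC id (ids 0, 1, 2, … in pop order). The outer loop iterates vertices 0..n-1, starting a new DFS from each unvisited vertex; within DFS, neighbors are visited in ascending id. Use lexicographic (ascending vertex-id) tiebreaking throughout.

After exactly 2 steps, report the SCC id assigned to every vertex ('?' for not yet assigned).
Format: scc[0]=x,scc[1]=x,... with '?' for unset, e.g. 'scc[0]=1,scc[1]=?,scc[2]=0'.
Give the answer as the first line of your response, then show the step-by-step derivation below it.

scc[0]=?,scc[1]=?,scc[2]=?,scc[3]=?,scc[4]=?,scc[5]=?,scc[6]=1,scc[7]=0,scc[8]=?

step 1: low=(low[0]=0,low[1]=?,low[2]=?,low[3]=?,low[4]=?,low[5]=?,low[6]=1,low[7]=2,low[8]=?); scc=(scc[0]=?,scc[1]=?,scc[2]=?,scc[3]=?,scc[4]=?,scc[5]=?,scc[6]=?,scc[7]=0,scc[8]=?)
step 2: low=(low[0]=0,low[1]=?,low[2]=?,low[3]=?,low[4]=?,low[5]=?,low[6]=1,low[7]=2,low[8]=?); scc=(scc[0]=?,scc[1]=?,scc[2]=?,scc[3]=?,scc[4]=?,scc[5]=?,scc[6]=1,scc[7]=0,scc[8]=?)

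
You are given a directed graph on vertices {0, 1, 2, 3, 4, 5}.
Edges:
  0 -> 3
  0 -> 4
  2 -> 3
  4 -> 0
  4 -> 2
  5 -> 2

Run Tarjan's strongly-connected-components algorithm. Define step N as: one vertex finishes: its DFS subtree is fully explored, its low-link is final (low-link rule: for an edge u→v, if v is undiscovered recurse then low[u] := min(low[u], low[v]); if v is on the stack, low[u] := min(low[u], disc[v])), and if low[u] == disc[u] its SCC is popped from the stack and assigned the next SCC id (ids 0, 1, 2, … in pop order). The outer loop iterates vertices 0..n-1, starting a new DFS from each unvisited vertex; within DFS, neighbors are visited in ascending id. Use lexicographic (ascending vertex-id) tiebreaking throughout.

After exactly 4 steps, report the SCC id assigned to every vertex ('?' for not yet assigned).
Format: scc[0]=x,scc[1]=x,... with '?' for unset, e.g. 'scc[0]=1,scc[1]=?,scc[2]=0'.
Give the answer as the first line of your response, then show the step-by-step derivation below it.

scc[0]=2,scc[1]=?,scc[2]=1,scc[3]=0,scc[4]=2,scc[5]=?

step 1: low=(low[0]=0,low[1]=?,low[2]=?,low[3]=1,low[4]=?,low[5]=?); scc=(scc[0]=?,scc[1]=?,scc[2]=?,scc[3]=0,scc[4]=?,scc[5]=?)
step 2: low=(low[0]=0,low[1]=?,low[2]=3,low[3]=1,low[4]=0,low[5]=?); scc=(scc[0]=?,scc[1]=?,scc[2]=1,scc[3]=0,scc[4]=?,scc[5]=?)
step 3: low=(low[0]=0,low[1]=?,low[2]=3,low[3]=1,low[4]=0,low[5]=?); scc=(scc[0]=?,scc[1]=?,scc[2]=1,scc[3]=0,scc[4]=?,scc[5]=?)
step 4: low=(low[0]=0,low[1]=?,low[2]=3,low[3]=1,low[4]=0,low[5]=?); scc=(scc[0]=2,scc[1]=?,scc[2]=1,scc[3]=0,scc[4]=2,scc[5]=?)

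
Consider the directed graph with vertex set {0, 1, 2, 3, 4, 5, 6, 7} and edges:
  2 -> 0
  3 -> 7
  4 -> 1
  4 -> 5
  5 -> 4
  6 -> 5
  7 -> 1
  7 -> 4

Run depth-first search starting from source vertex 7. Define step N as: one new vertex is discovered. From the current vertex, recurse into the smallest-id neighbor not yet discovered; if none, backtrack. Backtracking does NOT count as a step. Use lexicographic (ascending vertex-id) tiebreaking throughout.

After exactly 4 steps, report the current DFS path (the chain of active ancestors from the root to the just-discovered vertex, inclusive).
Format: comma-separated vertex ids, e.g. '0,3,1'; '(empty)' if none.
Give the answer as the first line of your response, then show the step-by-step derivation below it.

7,4,5

step 1: discover 7; path=7; order=7
step 2: discover 1; path=7>1; order=7,1
step 3: discover 4; path=7>4; order=7,1,4
step 4: discover 5; path=7>4>5; order=7,1,4,5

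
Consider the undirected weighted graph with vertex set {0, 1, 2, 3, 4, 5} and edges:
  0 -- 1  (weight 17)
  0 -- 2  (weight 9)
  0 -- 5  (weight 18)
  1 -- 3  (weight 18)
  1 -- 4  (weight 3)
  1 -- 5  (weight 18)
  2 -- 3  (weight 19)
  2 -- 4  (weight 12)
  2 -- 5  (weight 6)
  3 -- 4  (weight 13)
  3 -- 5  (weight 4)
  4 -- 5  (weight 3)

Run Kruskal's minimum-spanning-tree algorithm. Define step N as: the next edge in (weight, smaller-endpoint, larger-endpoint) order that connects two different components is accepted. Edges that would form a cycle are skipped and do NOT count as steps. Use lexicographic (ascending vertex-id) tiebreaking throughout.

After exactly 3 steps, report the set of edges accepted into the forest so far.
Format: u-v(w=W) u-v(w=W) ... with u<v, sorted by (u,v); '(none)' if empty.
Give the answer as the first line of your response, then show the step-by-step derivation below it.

1-4(w=3) 3-5(w=4) 4-5(w=3)

step 1: add edge 1-4 (w=3); MST = {1-4(w=3)}
step 2: add edge 4-5 (w=3); MST = {1-4(w=3) 4-5(w=3)}
step 3: add edge 3-5 (w=4); MST = {1-4(w=3) 3-5(w=4) 4-5(w=3)}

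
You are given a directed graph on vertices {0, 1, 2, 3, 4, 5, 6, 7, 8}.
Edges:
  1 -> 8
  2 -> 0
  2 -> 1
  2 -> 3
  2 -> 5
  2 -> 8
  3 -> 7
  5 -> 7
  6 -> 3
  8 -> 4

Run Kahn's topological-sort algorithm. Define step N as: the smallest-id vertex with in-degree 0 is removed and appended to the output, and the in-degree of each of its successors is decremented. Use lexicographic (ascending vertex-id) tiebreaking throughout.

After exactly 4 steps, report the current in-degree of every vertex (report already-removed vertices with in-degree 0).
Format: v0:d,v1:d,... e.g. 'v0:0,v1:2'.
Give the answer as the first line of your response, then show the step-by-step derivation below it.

v0:0,v1:0,v2:0,v3:1,v4:1,v5:0,v6:0,v7:1,v8:0

step 1: output 2; order=[2]; indeg=(0,0,0,1,1,0,0,2,1)
step 2: output 0; order=[2,0]; indeg=(0,0,0,1,1,0,0,2,1)
step 3: output 1; order=[2,0,1]; indeg=(0,0,0,1,1,0,0,2,0)
step 4: output 5; order=[2,0,1,5]; indeg=(0,0,0,1,1,0,0,1,0)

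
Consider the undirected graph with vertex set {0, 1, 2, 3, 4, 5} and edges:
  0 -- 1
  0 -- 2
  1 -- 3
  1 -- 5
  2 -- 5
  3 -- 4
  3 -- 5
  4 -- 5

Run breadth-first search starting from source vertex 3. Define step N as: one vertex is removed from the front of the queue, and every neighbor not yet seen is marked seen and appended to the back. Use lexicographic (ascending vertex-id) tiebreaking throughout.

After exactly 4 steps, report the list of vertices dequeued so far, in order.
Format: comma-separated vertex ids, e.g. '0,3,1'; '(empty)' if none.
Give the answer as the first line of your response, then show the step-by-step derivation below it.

3,1,4,5

step 1: dequeue 3; queue=[1,4,5]; order=3
step 2: dequeue 1; queue=[4,5,0]; order=3,1
step 3: dequeue 4; queue=[5,0]; order=3,1,4
step 4: dequeue 5; queue=[0,2]; order=3,1,4,5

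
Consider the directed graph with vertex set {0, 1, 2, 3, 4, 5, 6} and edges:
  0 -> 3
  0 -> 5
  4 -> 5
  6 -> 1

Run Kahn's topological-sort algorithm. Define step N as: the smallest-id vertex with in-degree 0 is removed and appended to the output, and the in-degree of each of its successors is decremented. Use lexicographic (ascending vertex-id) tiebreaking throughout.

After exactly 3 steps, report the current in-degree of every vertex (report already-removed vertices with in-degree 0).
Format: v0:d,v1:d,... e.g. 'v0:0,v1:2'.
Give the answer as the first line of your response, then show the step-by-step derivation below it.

v0:0,v1:1,v2:0,v3:0,v4:0,v5:1,v6:0

step 1: output 0; order=[0]; indeg=(0,1,0,0,0,1,0)
step 2: output 2; order=[0,2]; indeg=(0,1,0,0,0,1,0)
step 3: output 3; order=[0,2,3]; indeg=(0,1,0,0,0,1,0)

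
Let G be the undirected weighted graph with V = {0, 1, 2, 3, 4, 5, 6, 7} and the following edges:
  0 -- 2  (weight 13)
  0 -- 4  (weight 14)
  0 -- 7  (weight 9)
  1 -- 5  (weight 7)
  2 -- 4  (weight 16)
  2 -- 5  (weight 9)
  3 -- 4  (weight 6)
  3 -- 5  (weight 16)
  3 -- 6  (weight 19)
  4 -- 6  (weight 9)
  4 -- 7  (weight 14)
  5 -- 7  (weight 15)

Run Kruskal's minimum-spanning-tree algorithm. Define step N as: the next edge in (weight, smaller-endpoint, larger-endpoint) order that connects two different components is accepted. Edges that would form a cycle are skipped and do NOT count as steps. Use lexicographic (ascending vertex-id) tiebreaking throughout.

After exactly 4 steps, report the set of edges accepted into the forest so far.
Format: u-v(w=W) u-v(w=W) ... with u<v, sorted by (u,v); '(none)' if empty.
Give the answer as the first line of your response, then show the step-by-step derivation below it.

0-7(w=9) 1-5(w=7) 2-5(w=9) 3-4(w=6)

step 1: add edge 3-4 (w=6); MST = {3-4(w=6)}
step 2: add edge 1-5 (w=7); MST = {1-5(w=7) 3-4(w=6)}
step 3: add edge 0-7 (w=9); MST = {0-7(w=9) 1-5(w=7) 3-4(w=6)}
step 4: add edge 2-5 (w=9); MST = {0-7(w=9) 1-5(w=7) 2-5(w=9) 3-4(w=6)}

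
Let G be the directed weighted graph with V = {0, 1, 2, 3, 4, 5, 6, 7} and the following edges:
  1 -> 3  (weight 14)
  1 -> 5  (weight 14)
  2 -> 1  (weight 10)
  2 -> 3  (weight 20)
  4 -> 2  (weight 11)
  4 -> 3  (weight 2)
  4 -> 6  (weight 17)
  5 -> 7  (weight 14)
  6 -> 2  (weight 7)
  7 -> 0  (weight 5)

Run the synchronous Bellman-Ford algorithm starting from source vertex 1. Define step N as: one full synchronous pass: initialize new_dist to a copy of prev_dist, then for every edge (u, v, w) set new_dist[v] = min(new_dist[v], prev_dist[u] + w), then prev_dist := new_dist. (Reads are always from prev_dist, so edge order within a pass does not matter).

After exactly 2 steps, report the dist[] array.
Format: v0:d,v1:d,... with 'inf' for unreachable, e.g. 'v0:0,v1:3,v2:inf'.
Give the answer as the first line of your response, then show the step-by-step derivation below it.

v0:inf,v1:0,v2:inf,v3:14,v4:inf,v5:14,v6:inf,v7:28

step 1: dist = v0:inf,v1:0,v2:inf,v3:14,v4:inf,v5:14,v6:inf,v7:inf
step 2: dist = v0:inf,v1:0,v2:inf,v3:14,v4:inf,v5:14,v6:inf,v7:28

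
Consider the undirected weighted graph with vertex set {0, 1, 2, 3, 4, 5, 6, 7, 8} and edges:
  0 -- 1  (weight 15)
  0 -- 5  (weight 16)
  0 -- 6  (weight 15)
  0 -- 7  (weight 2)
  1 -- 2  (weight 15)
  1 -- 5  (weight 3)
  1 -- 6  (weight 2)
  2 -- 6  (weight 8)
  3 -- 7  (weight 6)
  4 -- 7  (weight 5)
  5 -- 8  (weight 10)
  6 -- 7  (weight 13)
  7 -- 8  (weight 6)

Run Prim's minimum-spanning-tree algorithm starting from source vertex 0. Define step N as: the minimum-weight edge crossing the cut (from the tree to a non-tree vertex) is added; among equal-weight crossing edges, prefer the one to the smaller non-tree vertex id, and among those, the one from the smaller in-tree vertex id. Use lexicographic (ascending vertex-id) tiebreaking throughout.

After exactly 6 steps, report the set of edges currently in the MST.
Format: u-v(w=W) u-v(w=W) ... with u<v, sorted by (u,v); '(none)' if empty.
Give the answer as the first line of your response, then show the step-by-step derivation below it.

0-7(w=2) 1-5(w=3) 3-7(w=6) 4-7(w=5) 5-8(w=10) 7-8(w=6)

step 1: add edge 0-7 (w=2); MST = {0-7(w=2)}
step 2: add edge 4-7 (w=5); MST = {0-7(w=2) 4-7(w=5)}
step 3: add edge 3-7 (w=6); MST = {0-7(w=2) 3-7(w=6) 4-7(w=5)}
step 4: add edge 7-8 (w=6); MST = {0-7(w=2) 3-7(w=6) 4-7(w=5) 7-8(w=6)}
step 5: add edge 5-8 (w=10); MST = {0-7(w=2) 3-7(w=6) 4-7(w=5) 5-8(w=10) 7-8(w=6)}
step 6: add edge 1-5 (w=3); MST = {0-7(w=2) 1-5(w=3) 3-7(w=6) 4-7(w=5) 5-8(w=10) 7-8(w=6)}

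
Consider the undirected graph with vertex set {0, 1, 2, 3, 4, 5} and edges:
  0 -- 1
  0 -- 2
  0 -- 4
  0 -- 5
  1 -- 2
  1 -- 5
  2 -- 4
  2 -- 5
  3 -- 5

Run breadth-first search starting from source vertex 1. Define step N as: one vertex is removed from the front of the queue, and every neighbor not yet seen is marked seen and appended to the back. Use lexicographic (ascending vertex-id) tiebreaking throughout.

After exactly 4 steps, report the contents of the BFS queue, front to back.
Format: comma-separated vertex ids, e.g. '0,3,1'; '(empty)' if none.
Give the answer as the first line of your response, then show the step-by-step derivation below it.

4,3

step 1: dequeue 1; queue=[0,2,5]; order=1
step 2: dequeue 0; queue=[2,5,4]; order=1,0
step 3: dequeue 2; queue=[5,4]; order=1,0,2
step 4: dequeue 5; queue=[4,3]; order=1,0,2,5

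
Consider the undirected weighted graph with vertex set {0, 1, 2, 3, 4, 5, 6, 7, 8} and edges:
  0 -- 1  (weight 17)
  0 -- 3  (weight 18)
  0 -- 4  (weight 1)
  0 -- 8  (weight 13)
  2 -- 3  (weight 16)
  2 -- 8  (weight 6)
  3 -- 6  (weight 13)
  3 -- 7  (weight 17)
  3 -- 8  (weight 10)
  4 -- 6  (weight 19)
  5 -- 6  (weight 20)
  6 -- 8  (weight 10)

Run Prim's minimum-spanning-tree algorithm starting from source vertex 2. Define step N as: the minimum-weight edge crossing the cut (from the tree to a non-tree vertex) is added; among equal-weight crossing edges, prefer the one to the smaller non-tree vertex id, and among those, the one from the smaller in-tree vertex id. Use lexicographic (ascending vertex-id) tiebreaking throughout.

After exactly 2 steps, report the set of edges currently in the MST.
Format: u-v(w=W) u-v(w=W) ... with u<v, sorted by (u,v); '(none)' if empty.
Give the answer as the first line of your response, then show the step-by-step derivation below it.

2-8(w=6) 3-8(w=10)

step 1: add edge 2-8 (w=6); MST = {2-8(w=6)}
step 2: add edge 3-8 (w=10); MST = {2-8(w=6) 3-8(w=10)}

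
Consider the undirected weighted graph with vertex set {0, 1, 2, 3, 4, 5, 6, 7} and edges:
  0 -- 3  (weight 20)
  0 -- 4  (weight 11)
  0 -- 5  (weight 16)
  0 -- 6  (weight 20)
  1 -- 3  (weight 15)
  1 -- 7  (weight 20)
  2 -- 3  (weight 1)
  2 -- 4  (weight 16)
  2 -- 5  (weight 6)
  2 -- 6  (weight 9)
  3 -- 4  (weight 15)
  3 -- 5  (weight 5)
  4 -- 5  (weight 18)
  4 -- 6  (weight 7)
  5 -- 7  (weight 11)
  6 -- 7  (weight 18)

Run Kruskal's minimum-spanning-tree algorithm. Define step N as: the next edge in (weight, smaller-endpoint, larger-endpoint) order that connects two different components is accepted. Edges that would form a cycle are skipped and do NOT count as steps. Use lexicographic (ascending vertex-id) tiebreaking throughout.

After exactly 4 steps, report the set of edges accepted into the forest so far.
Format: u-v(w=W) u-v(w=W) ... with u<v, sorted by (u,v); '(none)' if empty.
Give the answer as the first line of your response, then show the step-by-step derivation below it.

2-3(w=1) 2-6(w=9) 3-5(w=5) 4-6(w=7)

step 1: add edge 2-3 (w=1); MST = {2-3(w=1)}
step 2: add edge 3-5 (w=5); MST = {2-3(w=1) 3-5(w=5)}
step 3: add edge 4-6 (w=7); MST = {2-3(w=1) 3-5(w=5) 4-6(w=7)}
step 4: add edge 2-6 (w=9); MST = {2-3(w=1) 2-6(w=9) 3-5(w=5) 4-6(w=7)}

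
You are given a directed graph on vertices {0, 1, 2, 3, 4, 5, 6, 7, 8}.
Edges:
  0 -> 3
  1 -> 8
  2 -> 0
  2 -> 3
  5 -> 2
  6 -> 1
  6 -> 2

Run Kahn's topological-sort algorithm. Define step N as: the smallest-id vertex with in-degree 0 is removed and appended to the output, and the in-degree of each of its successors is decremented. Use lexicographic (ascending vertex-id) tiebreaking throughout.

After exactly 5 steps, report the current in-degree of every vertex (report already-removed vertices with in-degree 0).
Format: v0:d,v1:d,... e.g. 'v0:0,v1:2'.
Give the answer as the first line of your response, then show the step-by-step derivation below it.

v0:0,v1:0,v2:0,v3:1,v4:0,v5:0,v6:0,v7:0,v8:0

step 1: output 4; order=[4]; indeg=(1,1,2,2,0,0,0,0,1)
step 2: output 5; order=[4,5]; indeg=(1,1,1,2,0,0,0,0,1)
step 3: output 6; order=[4,5,6]; indeg=(1,0,0,2,0,0,0,0,1)
step 4: output 1; order=[4,5,6,1]; indeg=(1,0,0,2,0,0,0,0,0)
step 5: output 2; order=[4,5,6,1,2]; indeg=(0,0,0,1,0,0,0,0,0)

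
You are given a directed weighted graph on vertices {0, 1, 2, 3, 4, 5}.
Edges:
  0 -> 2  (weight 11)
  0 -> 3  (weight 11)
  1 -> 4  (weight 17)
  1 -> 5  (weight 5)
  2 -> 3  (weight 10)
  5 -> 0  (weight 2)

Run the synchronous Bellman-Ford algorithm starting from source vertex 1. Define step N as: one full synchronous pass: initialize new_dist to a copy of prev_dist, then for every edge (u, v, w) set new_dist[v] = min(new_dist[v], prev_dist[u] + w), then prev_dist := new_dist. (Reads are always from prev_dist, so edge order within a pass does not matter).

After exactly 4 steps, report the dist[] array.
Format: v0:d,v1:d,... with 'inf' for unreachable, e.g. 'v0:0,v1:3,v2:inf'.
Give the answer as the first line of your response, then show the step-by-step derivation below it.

v0:7,v1:0,v2:18,v3:18,v4:17,v5:5

step 1: dist = v0:inf,v1:0,v2:inf,v3:inf,v4:17,v5:5
step 2: dist = v0:7,v1:0,v2:inf,v3:inf,v4:17,v5:5
step 3: dist = v0:7,v1:0,v2:18,v3:18,v4:17,v5:5
step 4: dist = v0:7,v1:0,v2:18,v3:18,v4:17,v5:5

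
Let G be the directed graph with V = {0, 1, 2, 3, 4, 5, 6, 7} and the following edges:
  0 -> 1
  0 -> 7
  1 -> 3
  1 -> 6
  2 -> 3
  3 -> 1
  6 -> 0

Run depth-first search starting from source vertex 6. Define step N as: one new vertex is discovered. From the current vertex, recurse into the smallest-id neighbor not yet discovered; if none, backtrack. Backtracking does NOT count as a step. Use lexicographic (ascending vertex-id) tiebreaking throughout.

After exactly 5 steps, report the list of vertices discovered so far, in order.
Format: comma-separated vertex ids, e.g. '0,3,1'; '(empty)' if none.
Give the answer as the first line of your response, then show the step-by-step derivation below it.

6,0,1,3,7

step 1: discover 6; path=6; order=6
step 2: discover 0; path=6>0; order=6,0
step 3: discover 1; path=6>0>1; order=6,0,1
step 4: discover 3; path=6>0>1>3; order=6,0,1,3
step 5: discover 7; path=6>0>7; order=6,0,1,3,7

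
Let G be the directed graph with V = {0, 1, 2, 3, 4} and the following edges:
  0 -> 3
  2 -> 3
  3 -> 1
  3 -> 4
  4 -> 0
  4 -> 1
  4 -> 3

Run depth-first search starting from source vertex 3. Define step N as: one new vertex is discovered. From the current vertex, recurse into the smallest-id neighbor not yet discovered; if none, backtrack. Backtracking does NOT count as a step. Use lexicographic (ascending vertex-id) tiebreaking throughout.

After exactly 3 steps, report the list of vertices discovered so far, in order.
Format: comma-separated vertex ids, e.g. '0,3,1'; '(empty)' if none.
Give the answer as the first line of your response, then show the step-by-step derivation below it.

3,1,4

step 1: discover 3; path=3; order=3
step 2: discover 1; path=3>1; order=3,1
step 3: discover 4; path=3>4; order=3,1,4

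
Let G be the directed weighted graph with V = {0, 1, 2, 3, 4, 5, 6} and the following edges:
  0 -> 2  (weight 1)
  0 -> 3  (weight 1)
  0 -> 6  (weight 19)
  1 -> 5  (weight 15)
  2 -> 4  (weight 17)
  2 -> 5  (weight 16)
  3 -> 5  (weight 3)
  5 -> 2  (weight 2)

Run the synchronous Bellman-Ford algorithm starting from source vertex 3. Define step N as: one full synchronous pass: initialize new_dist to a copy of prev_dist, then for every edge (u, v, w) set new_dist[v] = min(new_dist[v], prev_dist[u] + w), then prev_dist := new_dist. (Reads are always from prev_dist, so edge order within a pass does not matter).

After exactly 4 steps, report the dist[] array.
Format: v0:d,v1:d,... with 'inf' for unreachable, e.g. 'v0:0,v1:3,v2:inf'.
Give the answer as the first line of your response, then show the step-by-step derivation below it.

v0:inf,v1:inf,v2:5,v3:0,v4:22,v5:3,v6:inf

step 1: dist = v0:inf,v1:inf,v2:inf,v3:0,v4:inf,v5:3,v6:inf
step 2: dist = v0:inf,v1:inf,v2:5,v3:0,v4:inf,v5:3,v6:inf
step 3: dist = v0:inf,v1:inf,v2:5,v3:0,v4:22,v5:3,v6:inf
step 4: dist = v0:inf,v1:inf,v2:5,v3:0,v4:22,v5:3,v6:inf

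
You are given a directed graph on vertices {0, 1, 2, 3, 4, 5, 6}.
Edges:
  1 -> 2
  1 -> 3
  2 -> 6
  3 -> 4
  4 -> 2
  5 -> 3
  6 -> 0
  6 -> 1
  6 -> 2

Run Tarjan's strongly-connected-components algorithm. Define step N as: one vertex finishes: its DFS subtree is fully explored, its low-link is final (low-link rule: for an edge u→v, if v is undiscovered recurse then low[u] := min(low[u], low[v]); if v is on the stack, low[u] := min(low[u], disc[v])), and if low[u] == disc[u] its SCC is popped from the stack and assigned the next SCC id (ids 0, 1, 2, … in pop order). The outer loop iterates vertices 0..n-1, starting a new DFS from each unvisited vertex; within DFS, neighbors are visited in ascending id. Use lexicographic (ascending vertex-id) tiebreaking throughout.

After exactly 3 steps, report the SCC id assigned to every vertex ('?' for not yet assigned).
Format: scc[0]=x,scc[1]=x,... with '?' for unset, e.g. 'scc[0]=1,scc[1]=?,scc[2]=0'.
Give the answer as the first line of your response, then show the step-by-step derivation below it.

scc[0]=0,scc[1]=?,scc[2]=?,scc[3]=?,scc[4]=?,scc[5]=?,scc[6]=?

step 1: low=(low[0]=0,low[1]=?,low[2]=?,low[3]=?,low[4]=?,low[5]=?,low[6]=?); scc=(scc[0]=0,scc[1]=?,scc[2]=?,scc[3]=?,scc[4]=?,scc[5]=?,scc[6]=?)
step 2: low=(low[0]=0,low[1]=1,low[2]=2,low[3]=?,low[4]=?,low[5]=?,low[6]=1); scc=(scc[0]=0,scc[1]=?,scc[2]=?,scc[3]=?,scc[4]=?,scc[5]=?,scc[6]=?)
step 3: low=(low[0]=0,low[1]=1,low[2]=1,low[3]=?,low[4]=?,low[5]=?,low[6]=1); scc=(scc[0]=0,scc[1]=?,scc[2]=?,scc[3]=?,scc[4]=?,scc[5]=?,scc[6]=?)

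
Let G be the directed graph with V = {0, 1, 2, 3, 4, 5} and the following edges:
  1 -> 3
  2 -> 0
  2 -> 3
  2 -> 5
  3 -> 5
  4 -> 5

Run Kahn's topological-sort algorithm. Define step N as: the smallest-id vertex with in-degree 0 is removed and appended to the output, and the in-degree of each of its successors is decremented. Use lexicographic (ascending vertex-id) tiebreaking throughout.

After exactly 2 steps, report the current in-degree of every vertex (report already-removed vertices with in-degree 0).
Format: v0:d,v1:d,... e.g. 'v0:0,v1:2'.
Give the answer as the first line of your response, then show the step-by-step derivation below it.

v0:0,v1:0,v2:0,v3:0,v4:0,v5:2

step 1: output 1; order=[1]; indeg=(1,0,0,1,0,3)
step 2: output 2; order=[1,2]; indeg=(0,0,0,0,0,2)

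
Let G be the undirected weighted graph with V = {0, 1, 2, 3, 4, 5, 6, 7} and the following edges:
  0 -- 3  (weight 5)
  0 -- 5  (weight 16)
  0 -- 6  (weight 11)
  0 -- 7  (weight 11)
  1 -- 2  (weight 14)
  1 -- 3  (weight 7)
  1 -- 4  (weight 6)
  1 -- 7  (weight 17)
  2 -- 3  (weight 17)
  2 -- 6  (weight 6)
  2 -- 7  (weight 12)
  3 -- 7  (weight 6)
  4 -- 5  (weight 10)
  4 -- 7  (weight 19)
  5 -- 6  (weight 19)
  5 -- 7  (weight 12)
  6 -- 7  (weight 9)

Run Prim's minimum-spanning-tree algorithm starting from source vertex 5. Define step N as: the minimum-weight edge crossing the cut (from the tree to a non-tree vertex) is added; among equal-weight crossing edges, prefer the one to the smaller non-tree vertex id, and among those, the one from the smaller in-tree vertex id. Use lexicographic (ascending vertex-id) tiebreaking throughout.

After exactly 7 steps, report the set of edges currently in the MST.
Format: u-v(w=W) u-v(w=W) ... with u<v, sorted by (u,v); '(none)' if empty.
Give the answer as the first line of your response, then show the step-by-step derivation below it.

0-3(w=5) 1-3(w=7) 1-4(w=6) 2-6(w=6) 3-7(w=6) 4-5(w=10) 6-7(w=9)

step 1: add edge 4-5 (w=10); MST = {4-5(w=10)}
step 2: add edge 1-4 (w=6); MST = {1-4(w=6) 4-5(w=10)}
step 3: add edge 1-3 (w=7); MST = {1-3(w=7) 1-4(w=6) 4-5(w=10)}
step 4: add edge 0-3 (w=5); MST = {0-3(w=5) 1-3(w=7) 1-4(w=6) 4-5(w=10)}
step 5: add edge 3-7 (w=6); MST = {0-3(w=5) 1-3(w=7) 1-4(w=6) 3-7(w=6) 4-5(w=10)}
step 6: add edge 6-7 (w=9); MST = {0-3(w=5) 1-3(w=7) 1-4(w=6) 3-7(w=6) 4-5(w=10) 6-7(w=9)}
step 7: add edge 2-6 (w=6); MST = {0-3(w=5) 1-3(w=7) 1-4(w=6) 2-6(w=6) 3-7(w=6) 4-5(w=10) 6-7(w=9)}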